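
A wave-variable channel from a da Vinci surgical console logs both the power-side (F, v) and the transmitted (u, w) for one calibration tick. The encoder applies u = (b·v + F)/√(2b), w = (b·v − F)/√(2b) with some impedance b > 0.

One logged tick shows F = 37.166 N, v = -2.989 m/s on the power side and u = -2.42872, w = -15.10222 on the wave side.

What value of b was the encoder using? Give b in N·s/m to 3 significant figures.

u + w = -17.5309;  u + w = √(2b)·v, so √(2b) = -17.5309/(-2.989) = 5.8652.
b = (√(2b))²/2 = 34.4000/2 = 17.2000.
(Check via u − w = 2F/√(2b): u − w = 12.6735, 2F/√(2b) = 12.6735.)

b = 17.2 N·s/m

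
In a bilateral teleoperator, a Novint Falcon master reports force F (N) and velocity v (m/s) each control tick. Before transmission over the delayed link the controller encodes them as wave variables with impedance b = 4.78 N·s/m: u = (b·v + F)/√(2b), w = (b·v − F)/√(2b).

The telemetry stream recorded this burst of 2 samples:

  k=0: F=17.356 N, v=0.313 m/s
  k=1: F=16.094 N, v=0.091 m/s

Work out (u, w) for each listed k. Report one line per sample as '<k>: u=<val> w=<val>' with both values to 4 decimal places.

0: u=6.0972 w=-5.1294
1: u=5.3459 w=-5.0645

k=0: b·v=4.78×0.313=1.4961; √(2b)=3.0919; u=(1.4961+17.356)/3.0919=6.0972, w=(1.4961−17.356)/3.0919=-5.1294
k=1: b·v=4.78×0.091=0.4350; √(2b)=3.0919; u=(0.4350+16.094)/3.0919=5.3459, w=(0.4350−16.094)/3.0919=-5.0645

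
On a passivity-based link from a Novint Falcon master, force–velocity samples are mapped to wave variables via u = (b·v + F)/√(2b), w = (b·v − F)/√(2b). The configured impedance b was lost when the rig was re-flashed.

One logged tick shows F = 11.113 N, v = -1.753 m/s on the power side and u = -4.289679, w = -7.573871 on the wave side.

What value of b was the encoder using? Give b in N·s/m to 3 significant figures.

u + w = -11.863550;  u + w = √(2b)·v, so √(2b) = -11.863550/(-1.753) = 6.767570.
b = (√(2b))²/2 = 45.800002/2 = 22.900001.
(Check via u − w = 2F/√(2b): u − w = 3.284192, 2F/√(2b) = 3.284192.)

b = 22.9 N·s/m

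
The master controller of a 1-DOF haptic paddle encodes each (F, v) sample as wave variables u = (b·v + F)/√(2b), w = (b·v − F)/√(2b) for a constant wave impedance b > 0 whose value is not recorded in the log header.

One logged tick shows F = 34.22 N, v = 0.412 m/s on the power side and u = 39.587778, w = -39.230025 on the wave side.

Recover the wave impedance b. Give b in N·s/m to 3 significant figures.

b = 0.377 N·s/m

u + w = 0.357753;  u + w = √(2b)·v, so √(2b) = 0.357753/0.412 = 0.868333.
b = (√(2b))²/2 = 0.754001/2 = 0.377001.
(Check via u − w = 2F/√(2b): u − w = 78.817803, 2F/√(2b) = 78.817732.)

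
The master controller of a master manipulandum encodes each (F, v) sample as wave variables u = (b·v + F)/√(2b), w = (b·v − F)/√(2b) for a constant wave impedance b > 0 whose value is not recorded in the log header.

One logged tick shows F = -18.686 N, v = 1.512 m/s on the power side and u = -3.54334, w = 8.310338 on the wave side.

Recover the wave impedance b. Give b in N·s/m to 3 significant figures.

u + w = 4.766998;  u + w = √(2b)·v, so √(2b) = 4.766998/1.512 = 3.152776.
b = (√(2b))²/2 = 9.939999/2 = 4.970000.
(Check via u − w = 2F/√(2b): u − w = -11.853678, 2F/√(2b) = -11.853679.)

b = 4.97 N·s/m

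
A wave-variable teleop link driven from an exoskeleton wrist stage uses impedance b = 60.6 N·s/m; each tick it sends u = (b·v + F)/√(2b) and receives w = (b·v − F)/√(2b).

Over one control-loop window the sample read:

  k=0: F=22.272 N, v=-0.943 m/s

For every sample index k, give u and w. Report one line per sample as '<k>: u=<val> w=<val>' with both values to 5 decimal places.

0: u=-3.16773 w=-7.21384

k=0: b·v=60.6×(-0.943)=-57.14580; √(2b)=11.00909; u=(-57.14580+22.272)/11.00909=-3.16773, w=(-57.14580−22.272)/11.00909=-7.21384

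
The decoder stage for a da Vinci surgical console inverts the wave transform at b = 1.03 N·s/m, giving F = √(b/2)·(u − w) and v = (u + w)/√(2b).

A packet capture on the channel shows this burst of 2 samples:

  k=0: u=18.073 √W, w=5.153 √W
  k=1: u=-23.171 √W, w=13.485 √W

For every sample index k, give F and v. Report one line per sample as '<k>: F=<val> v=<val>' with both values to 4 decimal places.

k=0: u−w=12.9200, u+w=23.2260; √(b/2)=0.7176, √(2b)=1.4353; F=0.7176×12.92=9.2718, v=23.2260/1.4353=16.1823
k=1: u−w=-36.6560, u+w=-9.6860; √(b/2)=0.7176, √(2b)=1.4353; F=0.7176×(-36.656)=-26.3056, v=-9.6860/1.4353=-6.7486

0: F=9.2718 v=16.1823
1: F=-26.3056 v=-6.7486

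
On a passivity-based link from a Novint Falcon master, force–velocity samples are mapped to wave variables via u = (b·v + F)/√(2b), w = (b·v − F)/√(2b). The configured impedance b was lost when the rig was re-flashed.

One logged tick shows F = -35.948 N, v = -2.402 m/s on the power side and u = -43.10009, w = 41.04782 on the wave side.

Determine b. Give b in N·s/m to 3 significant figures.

u + w = -2.0523;  u + w = √(2b)·v, so √(2b) = -2.0523/(-2.402) = 0.8544.
b = (√(2b))²/2 = 0.7300/2 = 0.3650.
(Check via u − w = 2F/√(2b): u − w = -84.1479, 2F/√(2b) = -84.1479.)

b = 0.365 N·s/m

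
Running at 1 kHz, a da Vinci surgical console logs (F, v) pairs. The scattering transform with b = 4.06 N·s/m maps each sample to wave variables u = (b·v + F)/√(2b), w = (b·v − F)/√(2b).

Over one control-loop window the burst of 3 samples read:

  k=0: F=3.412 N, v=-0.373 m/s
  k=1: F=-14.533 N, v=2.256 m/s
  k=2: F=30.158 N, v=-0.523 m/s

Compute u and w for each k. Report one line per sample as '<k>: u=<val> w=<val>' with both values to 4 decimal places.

k=0: b·v=4.06×(-0.373)=-1.5144; √(2b)=2.8496; u=(-1.5144+3.412)/2.8496=0.6659, w=(-1.5144−3.412)/2.8496=-1.7288
k=1: b·v=4.06×2.256=9.1594; √(2b)=2.8496; u=(9.1594+(-14.533))/2.8496=-1.8858, w=(9.1594−(-14.533))/2.8496=8.3144
k=2: b·v=4.06×(-0.523)=-2.1234; √(2b)=2.8496; u=(-2.1234+30.158)/2.8496=9.8382, w=(-2.1234−30.158)/2.8496=-11.3285

0: u=0.6659 w=-1.7288
1: u=-1.8858 w=8.3144
2: u=9.8382 w=-11.3285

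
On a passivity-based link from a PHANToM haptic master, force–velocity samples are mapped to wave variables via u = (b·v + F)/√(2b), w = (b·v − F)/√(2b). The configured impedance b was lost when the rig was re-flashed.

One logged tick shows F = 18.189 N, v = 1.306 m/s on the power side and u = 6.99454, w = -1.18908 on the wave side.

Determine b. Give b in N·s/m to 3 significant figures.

b = 9.88 N·s/m

u + w = 5.80546;  u + w = √(2b)·v, so √(2b) = 5.80546/1.306 = 4.44522.
b = (√(2b))²/2 = 19.76000/2 = 9.88000.
(Check via u − w = 2F/√(2b): u − w = 8.18362, 2F/√(2b) = 8.18362.)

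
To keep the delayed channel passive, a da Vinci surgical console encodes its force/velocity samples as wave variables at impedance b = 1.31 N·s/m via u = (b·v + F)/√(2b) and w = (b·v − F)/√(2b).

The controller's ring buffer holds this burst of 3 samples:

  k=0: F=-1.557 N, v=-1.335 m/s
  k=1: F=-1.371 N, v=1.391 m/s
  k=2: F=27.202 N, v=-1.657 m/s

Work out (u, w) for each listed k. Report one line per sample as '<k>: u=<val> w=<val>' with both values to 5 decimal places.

0: u=-2.04236 w=-0.11853
1: u=0.27876 w=1.97277
2: u=15.46441 w=-18.14650

k=0: b·v=1.31×(-1.335)=-1.74885; √(2b)=1.61864; u=(-1.74885+(-1.557))/1.61864=-2.04236, w=(-1.74885−(-1.557))/1.61864=-0.11853
k=1: b·v=1.31×1.391=1.82221; √(2b)=1.61864; u=(1.82221+(-1.371))/1.61864=0.27876, w=(1.82221−(-1.371))/1.61864=1.97277
k=2: b·v=1.31×(-1.657)=-2.17067; √(2b)=1.61864; u=(-2.17067+27.202)/1.61864=15.46441, w=(-2.17067−27.202)/1.61864=-18.14650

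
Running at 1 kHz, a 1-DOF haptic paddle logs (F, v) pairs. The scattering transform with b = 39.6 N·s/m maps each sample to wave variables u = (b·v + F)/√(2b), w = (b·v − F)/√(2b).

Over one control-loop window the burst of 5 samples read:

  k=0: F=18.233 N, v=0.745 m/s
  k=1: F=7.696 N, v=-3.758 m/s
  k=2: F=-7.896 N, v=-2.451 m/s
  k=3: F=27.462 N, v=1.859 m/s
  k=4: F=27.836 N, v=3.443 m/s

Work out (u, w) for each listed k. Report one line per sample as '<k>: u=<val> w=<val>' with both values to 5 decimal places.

0: u=5.36382 w=1.26626
1: u=-15.85727 w=-17.58682
2: u=-11.79351 w=-10.01901
3: u=11.35784 w=5.18622
4: u=18.44822 w=12.19254

k=0: b·v=39.6×0.745=29.50200; √(2b)=8.89944; u=(29.50200+18.233)/8.89944=5.36382, w=(29.50200−18.233)/8.89944=1.26626
k=1: b·v=39.6×(-3.758)=-148.81680; √(2b)=8.89944; u=(-148.81680+7.696)/8.89944=-15.85727, w=(-148.81680−7.696)/8.89944=-17.58682
k=2: b·v=39.6×(-2.451)=-97.05960; √(2b)=8.89944; u=(-97.05960+(-7.896))/8.89944=-11.79351, w=(-97.05960−(-7.896))/8.89944=-10.01901
k=3: b·v=39.6×1.859=73.61640; √(2b)=8.89944; u=(73.61640+27.462)/8.89944=11.35784, w=(73.61640−27.462)/8.89944=5.18622
k=4: b·v=39.6×3.443=136.34280; √(2b)=8.89944; u=(136.34280+27.836)/8.89944=18.44822, w=(136.34280−27.836)/8.89944=12.19254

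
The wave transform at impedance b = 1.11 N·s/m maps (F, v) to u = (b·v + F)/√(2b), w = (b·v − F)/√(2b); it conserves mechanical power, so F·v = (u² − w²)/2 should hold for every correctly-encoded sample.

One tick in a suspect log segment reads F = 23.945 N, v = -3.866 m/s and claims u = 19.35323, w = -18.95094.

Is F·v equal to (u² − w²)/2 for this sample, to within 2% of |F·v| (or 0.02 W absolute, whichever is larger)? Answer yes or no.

no

F·v = 23.945×(-3.866) = -92.5714 W.
(u² − w²)/2 = (374.5475 − 359.1381)/2 = 7.7047 W.
|Δ| = 100.2761;  2% of max(1, |F·v|) = 1.8514.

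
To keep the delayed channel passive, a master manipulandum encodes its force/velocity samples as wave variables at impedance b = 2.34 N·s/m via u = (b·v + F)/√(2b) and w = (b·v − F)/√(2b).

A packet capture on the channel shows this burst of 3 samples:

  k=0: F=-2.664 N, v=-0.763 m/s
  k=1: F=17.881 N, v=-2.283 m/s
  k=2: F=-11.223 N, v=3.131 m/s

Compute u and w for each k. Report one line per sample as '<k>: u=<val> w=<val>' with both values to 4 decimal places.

k=0: b·v=2.34×(-0.763)=-1.7854; √(2b)=2.1633; u=(-1.7854+(-2.664))/2.1633=-2.0567, w=(-1.7854−(-2.664))/2.1633=0.4061
k=1: b·v=2.34×(-2.283)=-5.3422; √(2b)=2.1633; u=(-5.3422+17.881)/2.1633=5.7961, w=(-5.3422−17.881)/2.1633=-10.7349
k=2: b·v=2.34×3.131=7.3265; √(2b)=2.1633; u=(7.3265+(-11.223))/2.1633=-1.8011, w=(7.3265−(-11.223))/2.1633=8.5745

0: u=-2.0567 w=0.4061
1: u=5.7961 w=-10.7349
2: u=-1.8011 w=8.5745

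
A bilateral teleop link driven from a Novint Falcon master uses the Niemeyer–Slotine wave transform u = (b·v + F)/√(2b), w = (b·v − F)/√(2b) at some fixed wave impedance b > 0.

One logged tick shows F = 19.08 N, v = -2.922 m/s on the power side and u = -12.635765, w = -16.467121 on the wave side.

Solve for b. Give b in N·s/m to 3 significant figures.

b = 49.6 N·s/m

u + w = -29.102886;  u + w = √(2b)·v, so √(2b) = -29.102886/(-2.922) = 9.959920.
b = (√(2b))²/2 = 99.200005/2 = 49.600002.
(Check via u − w = 2F/√(2b): u − w = 3.831356, 2F/√(2b) = 3.831356.)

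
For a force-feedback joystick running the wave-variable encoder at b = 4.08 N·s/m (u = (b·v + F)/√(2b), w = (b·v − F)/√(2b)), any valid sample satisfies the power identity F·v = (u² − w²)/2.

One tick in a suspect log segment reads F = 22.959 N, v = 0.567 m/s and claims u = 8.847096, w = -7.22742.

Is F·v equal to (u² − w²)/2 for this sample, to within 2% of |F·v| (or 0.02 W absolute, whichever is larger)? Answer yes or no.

F·v = 22.959×0.567 = 13.017753 W.
(u² − w²)/2 = (78.271108 − 52.235600)/2 = 13.017754 W.
|Δ| = 0.000001;  2% of max(1, |F·v|) = 0.260355.

yes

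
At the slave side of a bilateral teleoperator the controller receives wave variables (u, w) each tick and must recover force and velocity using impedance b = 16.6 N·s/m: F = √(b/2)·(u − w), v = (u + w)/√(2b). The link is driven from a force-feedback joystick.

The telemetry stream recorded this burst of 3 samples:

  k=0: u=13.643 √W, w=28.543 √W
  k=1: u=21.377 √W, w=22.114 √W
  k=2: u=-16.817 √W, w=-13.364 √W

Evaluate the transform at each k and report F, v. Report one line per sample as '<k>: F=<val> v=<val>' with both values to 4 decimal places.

0: F=-42.9265 v=7.3215
1: F=-2.1233 v=7.5480
2: F=-9.9480 v=-5.2380

k=0: u−w=-14.9000, u+w=42.1860; √(b/2)=2.8810, √(2b)=5.7619; F=2.8810×(-14.9)=-42.9265, v=42.1860/5.7619=7.3215
k=1: u−w=-0.7370, u+w=43.4910; √(b/2)=2.8810, √(2b)=5.7619; F=2.8810×(-0.737)=-2.1233, v=43.4910/5.7619=7.5480
k=2: u−w=-3.4530, u+w=-30.1810; √(b/2)=2.8810, √(2b)=5.7619; F=2.8810×(-3.453)=-9.9480, v=-30.1810/5.7619=-5.2380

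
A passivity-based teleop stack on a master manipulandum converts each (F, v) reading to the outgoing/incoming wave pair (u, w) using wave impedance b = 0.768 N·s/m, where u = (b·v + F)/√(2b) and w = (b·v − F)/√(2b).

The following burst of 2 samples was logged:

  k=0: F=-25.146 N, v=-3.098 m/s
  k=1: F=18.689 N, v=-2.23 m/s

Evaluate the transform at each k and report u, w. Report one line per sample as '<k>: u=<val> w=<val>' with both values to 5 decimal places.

0: u=-22.20935 w=18.36983
1: u=13.69774 w=-16.46150

k=0: b·v=0.768×(-3.098)=-2.37926; √(2b)=1.23935; u=(-2.37926+(-25.146))/1.23935=-22.20935, w=(-2.37926−(-25.146))/1.23935=18.36983
k=1: b·v=0.768×(-2.23)=-1.71264; √(2b)=1.23935; u=(-1.71264+18.689)/1.23935=13.69774, w=(-1.71264−18.689)/1.23935=-16.46150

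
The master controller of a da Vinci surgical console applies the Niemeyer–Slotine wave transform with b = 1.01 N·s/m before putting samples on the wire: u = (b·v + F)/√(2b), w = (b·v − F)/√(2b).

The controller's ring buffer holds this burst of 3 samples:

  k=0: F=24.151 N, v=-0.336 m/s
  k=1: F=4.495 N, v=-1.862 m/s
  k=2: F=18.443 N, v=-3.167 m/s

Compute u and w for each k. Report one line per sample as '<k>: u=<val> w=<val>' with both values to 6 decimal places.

0: u=16.753811 w=-17.231357
1: u=1.839471 w=-4.485871
2: u=10.725873 w=-15.227026

k=0: b·v=1.01×(-0.336)=-0.339360; √(2b)=1.421267; u=(-0.339360+24.151)/1.421267=16.753811, w=(-0.339360−24.151)/1.421267=-17.231357
k=1: b·v=1.01×(-1.862)=-1.880620; √(2b)=1.421267; u=(-1.880620+4.495)/1.421267=1.839471, w=(-1.880620−4.495)/1.421267=-4.485871
k=2: b·v=1.01×(-3.167)=-3.198670; √(2b)=1.421267; u=(-3.198670+18.443)/1.421267=10.725873, w=(-3.198670−18.443)/1.421267=-15.227026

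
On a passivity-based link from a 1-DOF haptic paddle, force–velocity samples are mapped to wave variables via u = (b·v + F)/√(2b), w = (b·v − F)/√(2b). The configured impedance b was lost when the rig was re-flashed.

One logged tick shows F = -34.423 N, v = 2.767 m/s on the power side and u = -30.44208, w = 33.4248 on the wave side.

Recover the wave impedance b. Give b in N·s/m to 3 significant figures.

b = 0.581 N·s/m

u + w = 2.98272;  u + w = √(2b)·v, so √(2b) = 2.98272/2.767 = 1.07796.
b = (√(2b))²/2 = 1.16200/2 = 0.58100.
(Check via u − w = 2F/√(2b): u − w = -63.86688, 2F/√(2b) = -63.86683.)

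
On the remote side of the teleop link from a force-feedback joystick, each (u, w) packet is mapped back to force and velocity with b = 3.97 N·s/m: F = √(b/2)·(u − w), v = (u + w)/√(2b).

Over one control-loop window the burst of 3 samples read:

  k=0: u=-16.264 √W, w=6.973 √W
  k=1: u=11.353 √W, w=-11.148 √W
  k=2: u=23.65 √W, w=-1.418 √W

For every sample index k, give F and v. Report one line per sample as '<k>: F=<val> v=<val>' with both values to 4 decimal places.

k=0: u−w=-23.2370, u+w=-9.2910; √(b/2)=1.4089, √(2b)=2.8178; F=1.4089×(-23.237)=-32.7386, v=-9.2910/2.8178=-3.2973
k=1: u−w=22.5010, u+w=0.2050; √(b/2)=1.4089, √(2b)=2.8178; F=1.4089×22.501=31.7017, v=0.2050/2.8178=0.0728
k=2: u−w=25.0680, u+w=22.2320; √(b/2)=1.4089, √(2b)=2.8178; F=1.4089×25.068=35.3183, v=22.2320/2.8178=7.8898

0: F=-32.7386 v=-3.2973
1: F=31.7017 v=0.0728
2: F=35.3183 v=7.8898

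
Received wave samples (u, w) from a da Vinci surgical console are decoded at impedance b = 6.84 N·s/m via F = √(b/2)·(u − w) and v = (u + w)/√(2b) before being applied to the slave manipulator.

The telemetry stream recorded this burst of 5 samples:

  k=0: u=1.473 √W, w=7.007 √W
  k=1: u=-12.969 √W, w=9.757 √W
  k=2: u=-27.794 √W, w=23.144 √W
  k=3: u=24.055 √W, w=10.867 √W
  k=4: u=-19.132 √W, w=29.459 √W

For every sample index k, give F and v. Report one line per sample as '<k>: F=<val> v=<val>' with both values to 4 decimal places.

0: F=-10.2342 v=2.2927
1: F=-42.0277 v=-0.8684
2: F=-94.2009 v=-1.2572
3: F=24.3889 v=9.4418
4: F=-89.8605 v=2.7921

k=0: u−w=-5.5340, u+w=8.4800; √(b/2)=1.8493, √(2b)=3.6986; F=1.8493×(-5.534)=-10.2342, v=8.4800/3.6986=2.2927
k=1: u−w=-22.7260, u+w=-3.2120; √(b/2)=1.8493, √(2b)=3.6986; F=1.8493×(-22.726)=-42.0277, v=-3.2120/3.6986=-0.8684
k=2: u−w=-50.9380, u+w=-4.6500; √(b/2)=1.8493, √(2b)=3.6986; F=1.8493×(-50.938)=-94.2009, v=-4.6500/3.6986=-1.2572
k=3: u−w=13.1880, u+w=34.9220; √(b/2)=1.8493, √(2b)=3.6986; F=1.8493×13.188=24.3889, v=34.9220/3.6986=9.4418
k=4: u−w=-48.5910, u+w=10.3270; √(b/2)=1.8493, √(2b)=3.6986; F=1.8493×(-48.591)=-89.8605, v=10.3270/3.6986=2.7921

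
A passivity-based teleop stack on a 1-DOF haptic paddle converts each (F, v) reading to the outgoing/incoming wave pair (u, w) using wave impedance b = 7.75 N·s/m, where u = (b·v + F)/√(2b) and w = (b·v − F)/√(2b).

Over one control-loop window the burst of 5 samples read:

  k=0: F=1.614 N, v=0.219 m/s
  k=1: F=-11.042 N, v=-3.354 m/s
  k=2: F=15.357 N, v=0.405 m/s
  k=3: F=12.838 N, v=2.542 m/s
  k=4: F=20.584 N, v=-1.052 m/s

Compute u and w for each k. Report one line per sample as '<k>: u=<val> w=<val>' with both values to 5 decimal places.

k=0: b·v=7.75×0.219=1.69725; √(2b)=3.93700; u=(1.69725+1.614)/3.93700=0.84106, w=(1.69725−1.614)/3.93700=0.02115
k=1: b·v=7.75×(-3.354)=-25.99350; √(2b)=3.93700; u=(-25.99350+(-11.042))/3.93700=-9.40703, w=(-25.99350−(-11.042))/3.93700=-3.79768
k=2: b·v=7.75×0.405=3.13875; √(2b)=3.93700; u=(3.13875+15.357)/3.93700=4.69793, w=(3.13875−15.357)/3.93700=-3.10344
k=3: b·v=7.75×2.542=19.70050; √(2b)=3.93700; u=(19.70050+12.838)/3.93700=8.26479, w=(19.70050−12.838)/3.93700=1.74308
k=4: b·v=7.75×(-1.052)=-8.15300; √(2b)=3.93700; u=(-8.15300+20.584)/3.93700=3.15748, w=(-8.15300−20.584)/3.93700=-7.29921

0: u=0.84106 w=0.02115
1: u=-9.40703 w=-3.79768
2: u=4.69793 w=-3.10344
3: u=8.26479 w=1.74308
4: u=3.15748 w=-7.29921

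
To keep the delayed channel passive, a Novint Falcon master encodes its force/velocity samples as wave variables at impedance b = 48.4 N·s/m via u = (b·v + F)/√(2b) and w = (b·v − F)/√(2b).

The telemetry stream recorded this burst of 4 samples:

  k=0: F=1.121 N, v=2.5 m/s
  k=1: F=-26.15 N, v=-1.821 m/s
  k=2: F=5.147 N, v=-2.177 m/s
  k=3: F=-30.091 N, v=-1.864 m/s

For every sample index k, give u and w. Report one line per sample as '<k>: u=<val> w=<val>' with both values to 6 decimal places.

k=0: b·v=48.4×2.5=121.000000; √(2b)=9.838699; u=(121.000000+1.121)/9.838699=12.412312, w=(121.000000−1.121)/9.838699=12.184436
k=1: b·v=48.4×(-1.821)=-88.136400; √(2b)=9.838699; u=(-88.136400+(-26.15))/9.838699=-11.616007, w=(-88.136400−(-26.15))/9.838699=-6.300264
k=2: b·v=48.4×(-2.177)=-105.366800; √(2b)=9.838699; u=(-105.366800+5.147)/9.838699=-10.186286, w=(-105.366800−5.147)/9.838699=-11.232562
k=3: b·v=48.4×(-1.864)=-90.217600; √(2b)=9.838699; u=(-90.217600+(-30.091))/9.838699=-12.228100, w=(-90.217600−(-30.091))/9.838699=-6.111235

0: u=12.412312 w=12.184436
1: u=-11.616007 w=-6.300264
2: u=-10.186286 w=-11.232562
3: u=-12.228100 w=-6.111235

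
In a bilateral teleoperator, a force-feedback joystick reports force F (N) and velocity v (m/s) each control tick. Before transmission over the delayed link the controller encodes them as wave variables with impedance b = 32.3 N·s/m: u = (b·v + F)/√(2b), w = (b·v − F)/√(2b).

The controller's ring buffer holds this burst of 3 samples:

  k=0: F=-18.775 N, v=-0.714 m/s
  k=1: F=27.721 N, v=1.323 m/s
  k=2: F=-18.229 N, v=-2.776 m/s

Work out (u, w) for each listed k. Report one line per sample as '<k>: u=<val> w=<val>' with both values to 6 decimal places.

0: u=-5.205307 w=-0.533405
1: u=8.765744 w=1.867753
2: u=-13.423947 w=-8.887910

k=0: b·v=32.3×(-0.714)=-23.062200; √(2b)=8.037413; u=(-23.062200+(-18.775))/8.037413=-5.205307, w=(-23.062200−(-18.775))/8.037413=-0.533405
k=1: b·v=32.3×1.323=42.732900; √(2b)=8.037413; u=(42.732900+27.721)/8.037413=8.765744, w=(42.732900−27.721)/8.037413=1.867753
k=2: b·v=32.3×(-2.776)=-89.664800; √(2b)=8.037413; u=(-89.664800+(-18.229))/8.037413=-13.423947, w=(-89.664800−(-18.229))/8.037413=-8.887910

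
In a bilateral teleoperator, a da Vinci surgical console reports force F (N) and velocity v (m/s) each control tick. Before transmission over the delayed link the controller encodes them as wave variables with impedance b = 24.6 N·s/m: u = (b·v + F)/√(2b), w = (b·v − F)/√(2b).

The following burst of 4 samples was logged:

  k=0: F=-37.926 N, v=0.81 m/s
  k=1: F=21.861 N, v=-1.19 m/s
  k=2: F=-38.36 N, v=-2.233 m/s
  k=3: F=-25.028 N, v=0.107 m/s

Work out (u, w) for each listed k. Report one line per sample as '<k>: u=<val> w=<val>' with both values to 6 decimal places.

0: u=-2.566197 w=8.247756
1: u=-1.056845 w=-7.290137
2: u=-13.300284 w=-2.362583
3: u=-3.192891 w=3.943418

k=0: b·v=24.6×0.81=19.926000; √(2b)=7.014271; u=(19.926000+(-37.926))/7.014271=-2.566197, w=(19.926000−(-37.926))/7.014271=8.247756
k=1: b·v=24.6×(-1.19)=-29.274000; √(2b)=7.014271; u=(-29.274000+21.861)/7.014271=-1.056845, w=(-29.274000−21.861)/7.014271=-7.290137
k=2: b·v=24.6×(-2.233)=-54.931800; √(2b)=7.014271; u=(-54.931800+(-38.36))/7.014271=-13.300284, w=(-54.931800−(-38.36))/7.014271=-2.362583
k=3: b·v=24.6×0.107=2.632200; √(2b)=7.014271; u=(2.632200+(-25.028))/7.014271=-3.192891, w=(2.632200−(-25.028))/7.014271=3.943418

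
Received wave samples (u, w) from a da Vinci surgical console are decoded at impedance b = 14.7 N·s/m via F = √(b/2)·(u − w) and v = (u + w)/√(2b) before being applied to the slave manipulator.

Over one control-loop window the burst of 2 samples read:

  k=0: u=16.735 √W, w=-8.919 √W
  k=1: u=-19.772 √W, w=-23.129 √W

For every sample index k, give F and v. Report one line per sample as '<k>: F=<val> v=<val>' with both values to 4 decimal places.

0: F=69.5503 v=1.4415
1: F=9.1011 v=-7.9121

k=0: u−w=25.6540, u+w=7.8160; √(b/2)=2.7111, √(2b)=5.4222; F=2.7111×25.654=69.5503, v=7.8160/5.4222=1.4415
k=1: u−w=3.3570, u+w=-42.9010; √(b/2)=2.7111, √(2b)=5.4222; F=2.7111×3.357=9.1011, v=-42.9010/5.4222=-7.9121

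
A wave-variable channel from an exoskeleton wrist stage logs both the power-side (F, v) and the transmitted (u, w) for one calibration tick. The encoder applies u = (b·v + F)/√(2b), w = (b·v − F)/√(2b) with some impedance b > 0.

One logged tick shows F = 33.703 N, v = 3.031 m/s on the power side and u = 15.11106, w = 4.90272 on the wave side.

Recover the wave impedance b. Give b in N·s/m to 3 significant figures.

b = 21.8 N·s/m

u + w = 20.0138;  u + w = √(2b)·v, so √(2b) = 20.0138/3.031 = 6.6030.
b = (√(2b))²/2 = 43.6000/2 = 21.8000.
(Check via u − w = 2F/√(2b): u − w = 10.2083, 2F/√(2b) = 10.2083.)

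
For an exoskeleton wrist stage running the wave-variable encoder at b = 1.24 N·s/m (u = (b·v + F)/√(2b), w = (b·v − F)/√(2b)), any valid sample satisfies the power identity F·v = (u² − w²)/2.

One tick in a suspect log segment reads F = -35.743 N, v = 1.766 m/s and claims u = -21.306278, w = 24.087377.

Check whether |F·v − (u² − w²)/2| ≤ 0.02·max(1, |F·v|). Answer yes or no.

yes

F·v = (-35.743)×1.766 = -63.122138 W.
(u² − w²)/2 = (453.957482 − 580.201731)/2 = -63.122124 W.
|Δ| = 0.000014;  2% of max(1, |F·v|) = 1.262443.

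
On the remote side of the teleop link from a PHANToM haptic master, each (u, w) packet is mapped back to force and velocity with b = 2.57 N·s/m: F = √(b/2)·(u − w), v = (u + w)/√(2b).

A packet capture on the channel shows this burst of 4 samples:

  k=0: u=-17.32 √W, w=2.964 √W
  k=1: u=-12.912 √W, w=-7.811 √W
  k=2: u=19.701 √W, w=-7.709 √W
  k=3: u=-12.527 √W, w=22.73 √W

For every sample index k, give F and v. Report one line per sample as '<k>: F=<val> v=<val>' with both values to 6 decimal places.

k=0: u−w=-20.284000, u+w=-14.356000; √(b/2)=1.133578, √(2b)=2.267157; F=1.133578×(-20.284)=-22.993504, v=-14.356000/2.267157=-6.332160
k=1: u−w=-5.101000, u+w=-20.723000; √(b/2)=1.133578, √(2b)=2.267157; F=1.133578×(-5.101)=-5.782383, v=-20.723000/2.267157=-9.140523
k=2: u−w=27.410000, u+w=11.992000; √(b/2)=1.133578, √(2b)=2.267157; F=1.133578×27.41=31.071384, v=11.992000/2.267157=5.289444
k=3: u−w=-35.257000, u+w=10.203000; √(b/2)=1.133578, √(2b)=2.267157; F=1.133578×(-35.257)=-39.966574, v=10.203000/2.267157=4.500350

0: F=-22.993504 v=-6.332160
1: F=-5.782383 v=-9.140523
2: F=31.071384 v=5.289444
3: F=-39.966574 v=4.500350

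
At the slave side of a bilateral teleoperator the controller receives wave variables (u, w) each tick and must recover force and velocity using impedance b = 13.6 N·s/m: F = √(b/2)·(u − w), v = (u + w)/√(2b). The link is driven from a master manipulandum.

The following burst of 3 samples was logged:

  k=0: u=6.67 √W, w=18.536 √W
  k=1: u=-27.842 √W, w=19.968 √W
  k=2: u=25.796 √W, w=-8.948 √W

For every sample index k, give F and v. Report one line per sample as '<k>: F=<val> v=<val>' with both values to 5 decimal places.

k=0: u−w=-11.86600, u+w=25.20600; √(b/2)=2.60768, √(2b)=5.21536; F=2.60768×(-11.866)=-30.94274, v=25.20600/5.21536=4.83303
k=1: u−w=-47.81000, u+w=-7.87400; √(b/2)=2.60768, √(2b)=5.21536; F=2.60768×(-47.81)=-124.67323, v=-7.87400/5.21536=-1.50977
k=2: u−w=34.74400, u+w=16.84800; √(b/2)=2.60768, √(2b)=5.21536; F=2.60768×34.744=90.60127, v=16.84800/5.21536=3.23046

0: F=-30.94274 v=4.83303
1: F=-124.67323 v=-1.50977
2: F=90.60127 v=3.23046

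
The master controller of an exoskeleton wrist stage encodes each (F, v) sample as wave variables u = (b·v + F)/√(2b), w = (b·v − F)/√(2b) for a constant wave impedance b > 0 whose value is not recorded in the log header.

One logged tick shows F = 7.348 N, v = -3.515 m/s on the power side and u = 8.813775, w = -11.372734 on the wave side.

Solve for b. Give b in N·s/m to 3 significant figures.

b = 0.265 N·s/m

u + w = -2.558959;  u + w = √(2b)·v, so √(2b) = -2.558959/(-3.515) = 0.728011.
b = (√(2b))²/2 = 0.530000/2 = 0.265000.
(Check via u − w = 2F/√(2b): u − w = 20.186509, 2F/√(2b) = 20.186506.)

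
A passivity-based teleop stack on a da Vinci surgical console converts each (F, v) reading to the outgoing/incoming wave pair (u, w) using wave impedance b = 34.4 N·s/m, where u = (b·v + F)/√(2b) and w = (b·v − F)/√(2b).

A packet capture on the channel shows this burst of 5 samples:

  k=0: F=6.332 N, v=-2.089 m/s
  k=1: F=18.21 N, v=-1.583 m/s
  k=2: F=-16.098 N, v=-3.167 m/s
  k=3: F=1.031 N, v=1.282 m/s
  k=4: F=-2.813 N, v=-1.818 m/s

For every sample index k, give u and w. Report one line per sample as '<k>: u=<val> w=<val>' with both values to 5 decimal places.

k=0: b·v=34.4×(-2.089)=-71.86160; √(2b)=8.29458; u=(-71.86160+6.332)/8.29458=-7.90029, w=(-71.86160−6.332)/8.29458=-9.42708
k=1: b·v=34.4×(-1.583)=-54.45520; √(2b)=8.29458; u=(-54.45520+18.21)/8.29458=-4.36975, w=(-54.45520−18.21)/8.29458=-8.76057
k=2: b·v=34.4×(-3.167)=-108.94480; √(2b)=8.29458; u=(-108.94480+(-16.098))/8.29458=-15.07525, w=(-108.94480−(-16.098))/8.29458=-11.19368
k=3: b·v=34.4×1.282=44.10080; √(2b)=8.29458; u=(44.10080+1.031)/8.29458=5.44112, w=(44.10080−1.031)/8.29458=5.19253
k=4: b·v=34.4×(-1.818)=-62.53920; √(2b)=8.29458; u=(-62.53920+(-2.813))/8.29458=-7.87891, w=(-62.53920−(-2.813))/8.29458=-7.20063

0: u=-7.90029 w=-9.42708
1: u=-4.36975 w=-8.76057
2: u=-15.07525 w=-11.19368
3: u=5.44112 w=5.19253
4: u=-7.87891 w=-7.20063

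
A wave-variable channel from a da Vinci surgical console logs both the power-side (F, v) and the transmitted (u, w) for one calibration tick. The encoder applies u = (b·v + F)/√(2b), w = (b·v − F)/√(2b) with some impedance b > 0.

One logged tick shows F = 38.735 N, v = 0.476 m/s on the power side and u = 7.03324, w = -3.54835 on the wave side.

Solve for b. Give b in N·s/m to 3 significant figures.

u + w = 3.4849;  u + w = √(2b)·v, so √(2b) = 3.4849/0.476 = 7.3212.
b = (√(2b))²/2 = 53.5999/2 = 26.8000.
(Check via u − w = 2F/√(2b): u − w = 10.5816, 2F/√(2b) = 10.5816.)

b = 26.8 N·s/m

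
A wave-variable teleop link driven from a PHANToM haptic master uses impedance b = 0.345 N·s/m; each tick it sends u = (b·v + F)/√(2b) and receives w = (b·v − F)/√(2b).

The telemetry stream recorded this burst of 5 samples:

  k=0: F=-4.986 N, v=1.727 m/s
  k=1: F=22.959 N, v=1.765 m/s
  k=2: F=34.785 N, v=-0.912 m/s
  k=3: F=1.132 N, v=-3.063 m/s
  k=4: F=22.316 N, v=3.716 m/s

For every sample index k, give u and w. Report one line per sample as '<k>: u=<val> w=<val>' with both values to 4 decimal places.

k=0: b·v=0.345×1.727=0.5958; √(2b)=0.8307; u=(0.5958+(-4.986))/0.8307=-5.2852, w=(0.5958−(-4.986))/0.8307=6.7197
k=1: b·v=0.345×1.765=0.6089; √(2b)=0.8307; u=(0.6089+22.959)/0.8307=28.3724, w=(0.6089−22.959)/0.8307=-26.9063
k=2: b·v=0.345×(-0.912)=-0.3146; √(2b)=0.8307; u=(-0.3146+34.785)/0.8307=41.4974, w=(-0.3146−34.785)/0.8307=-42.2550
k=3: b·v=0.345×(-3.063)=-1.0567; √(2b)=0.8307; u=(-1.0567+1.132)/0.8307=0.0906, w=(-1.0567−1.132)/0.8307=-2.6349
k=4: b·v=0.345×3.716=1.2820; √(2b)=0.8307; u=(1.2820+22.316)/0.8307=28.4087, w=(1.2820−22.316)/0.8307=-25.3219

0: u=-5.2852 w=6.7197
1: u=28.3724 w=-26.9063
2: u=41.4974 w=-42.2550
3: u=0.0906 w=-2.6349
4: u=28.4087 w=-25.3219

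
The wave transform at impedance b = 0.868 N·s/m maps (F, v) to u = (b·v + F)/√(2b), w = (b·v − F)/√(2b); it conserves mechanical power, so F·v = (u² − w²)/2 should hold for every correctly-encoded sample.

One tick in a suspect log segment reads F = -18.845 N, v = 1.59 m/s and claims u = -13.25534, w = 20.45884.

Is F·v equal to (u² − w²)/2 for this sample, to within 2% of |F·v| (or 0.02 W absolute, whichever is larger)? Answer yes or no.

no

F·v = (-18.845)×1.59 = -29.96355 W.
(u² − w²)/2 = (175.70404 − 418.56413)/2 = -121.43005 W.
|Δ| = 91.46650;  2% of max(1, |F·v|) = 0.59927.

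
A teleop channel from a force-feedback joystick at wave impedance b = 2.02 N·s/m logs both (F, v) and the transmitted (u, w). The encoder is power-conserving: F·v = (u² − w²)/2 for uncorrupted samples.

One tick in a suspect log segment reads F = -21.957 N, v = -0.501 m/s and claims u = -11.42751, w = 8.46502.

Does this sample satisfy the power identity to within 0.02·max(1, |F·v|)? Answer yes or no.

F·v = (-21.957)×(-0.501) = 11.0005 W.
(u² − w²)/2 = (130.5880 − 71.6566)/2 = 29.4657 W.
|Δ| = 18.4653;  2% of max(1, |F·v|) = 0.2200.

no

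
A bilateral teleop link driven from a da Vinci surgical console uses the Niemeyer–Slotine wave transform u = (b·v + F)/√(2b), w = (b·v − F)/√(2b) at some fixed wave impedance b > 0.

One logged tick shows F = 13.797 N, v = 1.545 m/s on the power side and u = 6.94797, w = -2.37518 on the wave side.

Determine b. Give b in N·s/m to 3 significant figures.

u + w = 4.57279;  u + w = √(2b)·v, so √(2b) = 4.57279/1.545 = 2.95973.
b = (√(2b))²/2 = 8.76003/2 = 4.38001.
(Check via u − w = 2F/√(2b): u − w = 9.32315, 2F/√(2b) = 9.32313.)

b = 4.38 N·s/m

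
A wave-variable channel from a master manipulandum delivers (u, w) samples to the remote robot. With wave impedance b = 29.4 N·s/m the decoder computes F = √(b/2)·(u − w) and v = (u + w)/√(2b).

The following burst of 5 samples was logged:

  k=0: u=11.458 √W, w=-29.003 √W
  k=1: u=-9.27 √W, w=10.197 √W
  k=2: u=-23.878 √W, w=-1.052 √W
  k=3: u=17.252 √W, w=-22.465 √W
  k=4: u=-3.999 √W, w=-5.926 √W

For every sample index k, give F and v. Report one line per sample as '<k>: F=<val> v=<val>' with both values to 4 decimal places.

0: F=155.1298 v=-2.2880
1: F=-74.6376 v=0.1209
2: F=-87.5162 v=-3.2511
3: F=152.2773 v=-0.6798
4: F=7.3882 v=-1.2943

k=0: u−w=40.4610, u+w=-17.5450; √(b/2)=3.8341, √(2b)=7.6681; F=3.8341×40.461=155.1298, v=-17.5450/7.6681=-2.2880
k=1: u−w=-19.4670, u+w=0.9270; √(b/2)=3.8341, √(2b)=7.6681; F=3.8341×(-19.467)=-74.6376, v=0.9270/7.6681=0.1209
k=2: u−w=-22.8260, u+w=-24.9300; √(b/2)=3.8341, √(2b)=7.6681; F=3.8341×(-22.826)=-87.5162, v=-24.9300/7.6681=-3.2511
k=3: u−w=39.7170, u+w=-5.2130; √(b/2)=3.8341, √(2b)=7.6681; F=3.8341×39.717=152.2773, v=-5.2130/7.6681=-0.6798
k=4: u−w=1.9270, u+w=-9.9250; √(b/2)=3.8341, √(2b)=7.6681; F=3.8341×1.927=7.3882, v=-9.9250/7.6681=-1.2943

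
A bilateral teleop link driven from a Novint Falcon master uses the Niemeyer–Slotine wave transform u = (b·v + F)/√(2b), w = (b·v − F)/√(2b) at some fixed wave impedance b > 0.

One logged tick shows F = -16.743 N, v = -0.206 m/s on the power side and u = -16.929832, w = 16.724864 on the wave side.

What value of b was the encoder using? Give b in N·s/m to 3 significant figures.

b = 0.495 N·s/m

u + w = -0.204968;  u + w = √(2b)·v, so √(2b) = -0.204968/(-0.206) = 0.994990.
b = (√(2b))²/2 = 0.990006/2 = 0.495003.
(Check via u − w = 2F/√(2b): u − w = -33.654696, 2F/√(2b) = -33.654600.)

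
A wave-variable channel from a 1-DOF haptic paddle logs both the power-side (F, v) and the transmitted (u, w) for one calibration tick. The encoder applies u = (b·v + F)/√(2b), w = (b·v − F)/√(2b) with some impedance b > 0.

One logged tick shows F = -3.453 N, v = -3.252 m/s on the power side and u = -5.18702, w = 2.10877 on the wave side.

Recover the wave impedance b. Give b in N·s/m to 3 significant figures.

u + w = -3.0783;  u + w = √(2b)·v, so √(2b) = -3.0783/(-3.252) = 0.9466.
b = (√(2b))²/2 = 0.8960/2 = 0.4480.
(Check via u − w = 2F/√(2b): u − w = -7.2958, 2F/√(2b) = -7.2958.)

b = 0.448 N·s/m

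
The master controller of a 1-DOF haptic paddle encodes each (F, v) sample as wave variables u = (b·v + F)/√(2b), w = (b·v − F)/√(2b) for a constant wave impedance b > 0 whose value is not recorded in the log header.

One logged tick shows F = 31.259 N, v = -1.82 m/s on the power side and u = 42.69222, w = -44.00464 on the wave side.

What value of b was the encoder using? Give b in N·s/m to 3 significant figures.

u + w = -1.3124;  u + w = √(2b)·v, so √(2b) = -1.3124/(-1.82) = 0.7211.
b = (√(2b))²/2 = 0.5200/2 = 0.2600.
(Check via u − w = 2F/√(2b): u − w = 86.6969, 2F/√(2b) = 86.6969.)

b = 0.26 N·s/m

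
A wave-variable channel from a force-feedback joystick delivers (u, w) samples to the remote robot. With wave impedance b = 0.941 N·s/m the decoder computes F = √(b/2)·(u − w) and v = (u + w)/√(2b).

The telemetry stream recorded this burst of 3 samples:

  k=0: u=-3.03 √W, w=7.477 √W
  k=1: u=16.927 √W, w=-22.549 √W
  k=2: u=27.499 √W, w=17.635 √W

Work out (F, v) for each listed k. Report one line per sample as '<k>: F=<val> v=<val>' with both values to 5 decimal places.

k=0: u−w=-10.50700, u+w=4.44700; √(b/2)=0.68593, √(2b)=1.37186; F=0.68593×(-10.507)=-7.20707, v=4.44700/1.37186=3.24158
k=1: u−w=39.47600, u+w=-5.62200; √(b/2)=0.68593, √(2b)=1.37186; F=0.68593×39.476=27.07777, v=-5.62200/1.37186=-4.09809
k=2: u−w=9.86400, u+w=45.13400; √(b/2)=0.68593, √(2b)=1.37186; F=0.68593×9.864=6.76601, v=45.13400/1.37186=32.89986

0: F=-7.20707 v=3.24158
1: F=27.07777 v=-4.09809
2: F=6.76601 v=32.89986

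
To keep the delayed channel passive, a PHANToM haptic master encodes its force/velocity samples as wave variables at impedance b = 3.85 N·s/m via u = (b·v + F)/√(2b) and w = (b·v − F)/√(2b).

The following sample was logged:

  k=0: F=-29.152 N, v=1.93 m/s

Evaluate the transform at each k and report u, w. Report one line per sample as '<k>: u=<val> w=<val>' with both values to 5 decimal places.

0: u=-7.82789 w=13.18342

k=0: b·v=3.85×1.93=7.43050; √(2b)=2.77489; u=(7.43050+(-29.152))/2.77489=-7.82789, w=(7.43050−(-29.152))/2.77489=13.18342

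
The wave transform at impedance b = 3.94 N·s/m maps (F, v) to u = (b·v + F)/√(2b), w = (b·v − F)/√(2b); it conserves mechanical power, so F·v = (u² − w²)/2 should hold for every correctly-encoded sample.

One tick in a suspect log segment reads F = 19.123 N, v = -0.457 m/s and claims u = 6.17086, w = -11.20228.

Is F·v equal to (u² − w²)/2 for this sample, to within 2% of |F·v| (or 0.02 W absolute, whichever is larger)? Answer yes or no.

F·v = 19.123×(-0.457) = -8.73921 W.
(u² − w²)/2 = (38.07951 − 125.49108)/2 = -43.70578 W.
|Δ| = 34.96657;  2% of max(1, |F·v|) = 0.17478.

no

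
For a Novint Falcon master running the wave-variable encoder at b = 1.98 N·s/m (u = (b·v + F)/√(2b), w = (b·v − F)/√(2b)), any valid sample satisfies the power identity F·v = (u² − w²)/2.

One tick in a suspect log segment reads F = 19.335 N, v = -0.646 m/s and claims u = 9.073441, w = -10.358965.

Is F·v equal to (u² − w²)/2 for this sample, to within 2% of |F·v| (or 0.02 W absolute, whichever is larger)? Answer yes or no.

F·v = 19.335×(-0.646) = -12.490410 W.
(u² − w²)/2 = (82.327332 − 107.308156)/2 = -12.490412 W.
|Δ| = 0.000002;  2% of max(1, |F·v|) = 0.249808.

yes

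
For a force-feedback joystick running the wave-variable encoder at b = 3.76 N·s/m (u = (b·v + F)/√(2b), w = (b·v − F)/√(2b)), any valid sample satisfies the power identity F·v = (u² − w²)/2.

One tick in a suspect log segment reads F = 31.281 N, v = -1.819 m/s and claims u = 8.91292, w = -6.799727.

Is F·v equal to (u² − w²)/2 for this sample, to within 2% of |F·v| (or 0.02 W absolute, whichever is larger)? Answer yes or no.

F·v = 31.281×(-1.819) = -56.900139 W.
(u² − w²)/2 = (79.440143 − 46.236287)/2 = 16.601928 W.
|Δ| = 73.502067;  2% of max(1, |F·v|) = 1.138003.

no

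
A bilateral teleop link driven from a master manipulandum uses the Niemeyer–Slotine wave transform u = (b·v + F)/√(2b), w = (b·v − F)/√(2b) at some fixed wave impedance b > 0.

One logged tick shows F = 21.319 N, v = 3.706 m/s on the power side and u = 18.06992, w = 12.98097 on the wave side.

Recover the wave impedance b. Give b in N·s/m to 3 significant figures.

u + w = 31.0509;  u + w = √(2b)·v, so √(2b) = 31.0509/3.706 = 8.3785.
b = (√(2b))²/2 = 70.2000/2 = 35.1000.
(Check via u − w = 2F/√(2b): u − w = 5.0890, 2F/√(2b) = 5.0890.)

b = 35.1 N·s/m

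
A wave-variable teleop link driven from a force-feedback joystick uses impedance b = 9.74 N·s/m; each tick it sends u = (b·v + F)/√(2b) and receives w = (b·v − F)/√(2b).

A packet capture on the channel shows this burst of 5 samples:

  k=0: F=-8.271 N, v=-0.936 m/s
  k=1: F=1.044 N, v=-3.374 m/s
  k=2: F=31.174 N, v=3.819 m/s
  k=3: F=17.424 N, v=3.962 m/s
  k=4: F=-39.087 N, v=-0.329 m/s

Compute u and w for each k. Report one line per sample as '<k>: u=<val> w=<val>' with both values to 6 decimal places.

k=0: b·v=9.74×(-0.936)=-9.116640; √(2b)=4.413615; u=(-9.116640+(-8.271))/4.413615=-3.939546, w=(-9.116640−(-8.271))/4.413615=-0.191598
k=1: b·v=9.74×(-3.374)=-32.862760; √(2b)=4.413615; u=(-32.862760+1.044)/4.413615=-7.209228, w=(-32.862760−1.044)/4.413615=-7.682310
k=2: b·v=9.74×3.819=37.197060; √(2b)=4.413615; u=(37.197060+31.174)/4.413615=15.490942, w=(37.197060−31.174)/4.413615=1.364655
k=3: b·v=9.74×3.962=38.589880; √(2b)=4.413615; u=(38.589880+17.424)/4.413615=12.691156, w=(38.589880−17.424)/4.413615=4.795588
k=4: b·v=9.74×(-0.329)=-3.204460; √(2b)=4.413615; u=(-3.204460+(-39.087))/4.413615=-9.582045, w=(-3.204460−(-39.087))/4.413615=8.129965

0: u=-3.939546 w=-0.191598
1: u=-7.209228 w=-7.682310
2: u=15.490942 w=1.364655
3: u=12.691156 w=4.795588
4: u=-9.582045 w=8.129965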